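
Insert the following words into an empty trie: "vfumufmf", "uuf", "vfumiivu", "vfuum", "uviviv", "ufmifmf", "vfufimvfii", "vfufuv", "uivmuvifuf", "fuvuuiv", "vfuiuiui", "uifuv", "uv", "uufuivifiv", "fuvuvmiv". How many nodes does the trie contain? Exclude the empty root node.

72

Trace insertions, counting only characters that open a new branch:
  "vfumufmf" → 8 new (v, f, u, m, u, f, m, f)
  "uuf" → 3 new (u, u, f)
  "vfumiivu" → prefix "vfum" already present; 4 new (i, i, v, u)
  "vfuum" → prefix "vfu" already present; 2 new (u, m)
  "uviviv" → prefix "u" already present; 5 new (v, i, v, i, v)
  "ufmifmf" → prefix "u" already present; 6 new (f, m, i, f, m, f)
  "vfufimvfii" → prefix "vfu" already present; 7 new (f, i, m, v, f, i, i)
  "vfufuv" → prefix "vfuf" already present; 2 new (u, v)
  "uivmuvifuf" → prefix "u" already present; 9 new (i, v, m, u, v, i, f, u, f)
  "fuvuuiv" → 7 new (f, u, v, u, u, i, v)
  "vfuiuiui" → prefix "vfu" already present; 5 new (i, u, i, u, i)
  "uifuv" → prefix "ui" already present; 3 new (f, u, v)
  "uv" → prefix "uv" already present; 0 new (none)
  "uufuivifiv" → prefix "uuf" already present; 7 new (u, i, v, i, f, i, v)
  "fuvuvmiv" → prefix "fuvu" already present; 4 new (v, m, i, v)
Total nodes = 8 + 3 + 4 + 2 + 5 + 6 + 7 + 2 + 9 + 7 + 5 + 3 + 0 + 7 + 4 = 72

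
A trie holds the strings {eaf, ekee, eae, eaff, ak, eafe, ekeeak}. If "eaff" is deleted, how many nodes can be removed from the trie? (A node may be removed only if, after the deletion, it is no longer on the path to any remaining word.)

Walk "eaff" from the leaf back toward the root, removing each node that no remaining word uses.
The suffix "f" (1 node) is used only by "eaff"; the node for "eaf" still has the child "e", so pruning stops there.
Nodes removed: 1

1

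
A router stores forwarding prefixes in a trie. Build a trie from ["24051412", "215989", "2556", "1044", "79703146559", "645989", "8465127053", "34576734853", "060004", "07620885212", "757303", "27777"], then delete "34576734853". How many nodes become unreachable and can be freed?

11

A node on "34576734853"'s path can go only if nothing else ends at it or branches off below it.
No other word shares any prefix with "34576734853", so all 11 of its nodes go.
Nodes removed: 11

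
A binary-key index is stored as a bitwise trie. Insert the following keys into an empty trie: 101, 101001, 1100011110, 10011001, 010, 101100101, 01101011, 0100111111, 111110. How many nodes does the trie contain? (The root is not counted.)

47

For each word, the new-node count is its length minus the longest prefix already in the trie:
  "101" → 3 new (1, 0, 1)
  "101001" → prefix "101" already present; 3 new (0, 0, 1)
  "1100011110" → prefix "1" already present; 9 new (1, 0, 0, 0, 1, 1, 1, 1, 0)
  "10011001" → prefix "10" already present; 6 new (0, 1, 1, 0, 0, 1)
  "010" → 3 new (0, 1, 0)
  "101100101" → prefix "101" already present; 6 new (1, 0, 0, 1, 0, 1)
  "01101011" → prefix "01" already present; 6 new (1, 0, 1, 0, 1, 1)
  "0100111111" → prefix "010" already present; 7 new (0, 1, 1, 1, 1, 1, 1)
  "111110" → prefix "11" already present; 4 new (1, 1, 1, 0)
Total nodes = 3 + 3 + 9 + 6 + 3 + 6 + 6 + 7 + 4 = 47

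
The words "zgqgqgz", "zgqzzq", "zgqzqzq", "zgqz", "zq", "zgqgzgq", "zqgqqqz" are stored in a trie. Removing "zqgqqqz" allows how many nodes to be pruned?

5

A node on "zqgqqqz"'s path can go only if nothing else ends at it or branches off below it.
The suffix "gqqqz" (5 nodes) is used only by "zqgqqqz"; "zq" is itself a stored word, so pruning stops there.
Nodes removed: 5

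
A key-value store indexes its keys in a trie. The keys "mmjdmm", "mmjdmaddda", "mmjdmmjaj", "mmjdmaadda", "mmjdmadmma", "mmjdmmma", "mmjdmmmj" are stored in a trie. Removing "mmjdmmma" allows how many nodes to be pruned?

A node on "mmjdmmma"'s path can go only if nothing else ends at it or branches off below it.
The suffix "a" (1 node) is used only by "mmjdmmma"; the node for "mmjdmmm" still has the child "j", so pruning stops there.
Nodes removed: 1

1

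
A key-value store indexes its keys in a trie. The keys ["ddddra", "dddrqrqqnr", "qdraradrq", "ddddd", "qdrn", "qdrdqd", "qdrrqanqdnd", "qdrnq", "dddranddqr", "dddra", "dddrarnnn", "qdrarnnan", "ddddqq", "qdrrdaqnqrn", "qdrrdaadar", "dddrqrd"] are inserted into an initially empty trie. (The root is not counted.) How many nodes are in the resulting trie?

64

Count nodes per top-level branch (shared prefixes stored once):
  'd'-branch (ddddd, ddddqq, ddddra, dddra, dddranddqr, dddrarnnn, dddrqrd, dddrqrqqnr): 27 nodes
  'q'-branch (qdraradrq, qdrarnnan, qdrdqd, qdrn, qdrnq, qdrrdaadar, qdrrdaqnqrn, qdrrqanqdnd): 37 nodes
Sum: 64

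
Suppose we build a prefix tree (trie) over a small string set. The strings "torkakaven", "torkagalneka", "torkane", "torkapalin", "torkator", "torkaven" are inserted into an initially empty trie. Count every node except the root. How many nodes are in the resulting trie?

30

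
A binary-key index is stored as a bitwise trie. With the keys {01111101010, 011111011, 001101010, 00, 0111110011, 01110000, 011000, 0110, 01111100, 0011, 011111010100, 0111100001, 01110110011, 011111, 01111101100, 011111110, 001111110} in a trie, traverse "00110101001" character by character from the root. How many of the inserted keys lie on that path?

Check each prefix of "00110101001" against the stored set — each match is an end-marker on the path.
Prefixes of the query that are stored words: "00", "0011", "001101010"
Count: 3

3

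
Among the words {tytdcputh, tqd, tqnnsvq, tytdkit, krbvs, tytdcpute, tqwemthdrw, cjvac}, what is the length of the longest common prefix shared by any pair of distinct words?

The deepest shared node is where two words last agree before diverging.
e.g. "tytdcpute" and "tytdcputh" share the prefix "tytdcput" of length 8; no pair shares a longer one.
Longest shared-prefix length: 8

8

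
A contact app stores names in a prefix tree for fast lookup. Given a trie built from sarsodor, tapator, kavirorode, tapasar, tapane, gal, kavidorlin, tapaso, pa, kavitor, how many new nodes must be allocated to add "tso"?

Walking "tso" from the root, the first 1 characters ("t") follow existing edges; "s" is the first miss.
New nodes needed: |"tso"| − 1 = 3 − 1 = 2.

2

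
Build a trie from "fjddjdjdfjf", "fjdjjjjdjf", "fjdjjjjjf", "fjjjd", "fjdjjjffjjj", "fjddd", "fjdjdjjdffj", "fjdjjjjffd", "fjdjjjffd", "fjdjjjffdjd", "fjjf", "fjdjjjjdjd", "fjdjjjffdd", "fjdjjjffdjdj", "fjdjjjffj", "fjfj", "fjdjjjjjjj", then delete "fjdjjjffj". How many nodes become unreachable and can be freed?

0

A node on "fjdjjjffj"'s path can go only if nothing else ends at it or branches off below it.
Every node on "fjdjjjffj" is still needed (e.g. by "fjdjjjffjjj"), so nothing is freed.
Nodes removed: 0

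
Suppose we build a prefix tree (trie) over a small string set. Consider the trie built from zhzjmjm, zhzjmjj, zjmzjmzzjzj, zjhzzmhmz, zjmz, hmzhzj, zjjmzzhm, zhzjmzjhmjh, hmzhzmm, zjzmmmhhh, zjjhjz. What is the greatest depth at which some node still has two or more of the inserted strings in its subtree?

Look for the deepest trie node that still has at least two words in its subtree.
e.g. "zhzjmjj" and "zhzjmjm" share the prefix "zhzjmj" of length 6; no pair shares a longer one.
Longest shared-prefix length: 6

6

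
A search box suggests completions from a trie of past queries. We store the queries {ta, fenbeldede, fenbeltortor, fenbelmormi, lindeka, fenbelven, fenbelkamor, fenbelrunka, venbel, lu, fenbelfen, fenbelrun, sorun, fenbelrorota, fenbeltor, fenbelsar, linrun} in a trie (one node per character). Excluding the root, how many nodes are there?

Trace insertions, counting only characters that open a new branch:
  "ta" → 2 new (t, a)
  "fenbeldede" → 10 new (f, e, n, b, e, l, d, e, d, e)
  "fenbeltortor" → prefix "fenbel" already present; 6 new (t, o, r, t, o, r)
  "fenbelmormi" → prefix "fenbel" already present; 5 new (m, o, r, m, i)
  "lindeka" → 7 new (l, i, n, d, e, k, a)
  "fenbelven" → prefix "fenbel" already present; 3 new (v, e, n)
  "fenbelkamor" → prefix "fenbel" already present; 5 new (k, a, m, o, r)
  "fenbelrunka" → prefix "fenbel" already present; 5 new (r, u, n, k, a)
  "venbel" → 6 new (v, e, n, b, e, l)
  "lu" → prefix "l" already present; 1 new (u)
  "fenbelfen" → prefix "fenbel" already present; 3 new (f, e, n)
  "fenbelrun" → prefix "fenbelrun" already present; 0 new (none)
  "sorun" → 5 new (s, o, r, u, n)
  "fenbelrorota" → prefix "fenbelr" already present; 5 new (o, r, o, t, a)
  "fenbeltor" → prefix "fenbeltor" already present; 0 new (none)
  "fenbelsar" → prefix "fenbel" already present; 3 new (s, a, r)
  "linrun" → prefix "lin" already present; 3 new (r, u, n)
Total nodes = 2 + 10 + 6 + 5 + 7 + 3 + 5 + 5 + 6 + 1 + 3 + 0 + 5 + 5 + 0 + 3 + 3 = 69

69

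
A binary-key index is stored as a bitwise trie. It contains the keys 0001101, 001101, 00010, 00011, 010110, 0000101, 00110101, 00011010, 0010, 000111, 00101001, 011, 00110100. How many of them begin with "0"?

Filter for entries beginning with "0":
Matches: "0000101", "00010", "00011", "0001101", "00011010", "000111", "0010", "00101001", "001101", "00110100", "00110101", "010110", "011"
Count: 13

13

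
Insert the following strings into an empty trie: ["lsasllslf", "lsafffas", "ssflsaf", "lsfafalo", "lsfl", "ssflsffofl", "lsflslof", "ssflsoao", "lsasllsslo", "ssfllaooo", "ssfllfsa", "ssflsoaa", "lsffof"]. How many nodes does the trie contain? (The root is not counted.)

55

For each word, the new-node count is its length minus the longest prefix already in the trie:
  "lsasllslf" → 9 new (l, s, a, s, l, l, s, l, f)
  "lsafffas" → prefix "lsa" already present; 5 new (f, f, f, a, s)
  "ssflsaf" → 7 new (s, s, f, l, s, a, f)
  "lsfafalo" → prefix "ls" already present; 6 new (f, a, f, a, l, o)
  "lsfl" → prefix "lsf" already present; 1 new (l)
  "ssflsffofl" → prefix "ssfls" already present; 5 new (f, f, o, f, l)
  "lsflslof" → prefix "lsfl" already present; 4 new (s, l, o, f)
  "ssflsoao" → prefix "ssfls" already present; 3 new (o, a, o)
  "lsasllsslo" → prefix "lsaslls" already present; 3 new (s, l, o)
  "ssfllaooo" → prefix "ssfl" already present; 5 new (l, a, o, o, o)
  "ssfllfsa" → prefix "ssfll" already present; 3 new (f, s, a)
  "ssflsoaa" → prefix "ssflsoa" already present; 1 new (a)
  "lsffof" → prefix "lsf" already present; 3 new (f, o, f)
Total nodes = 9 + 5 + 7 + 6 + 1 + 5 + 4 + 3 + 3 + 5 + 3 + 1 + 3 = 55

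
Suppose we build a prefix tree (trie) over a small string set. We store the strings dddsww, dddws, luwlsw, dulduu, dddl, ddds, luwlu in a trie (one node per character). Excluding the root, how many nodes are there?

For each word, the new-node count is its length minus the longest prefix already in the trie:
  "dddsww" → 6 new (d, d, d, s, w, w)
  "dddws" → prefix "ddd" already present; 2 new (w, s)
  "luwlsw" → 6 new (l, u, w, l, s, w)
  "dulduu" → prefix "d" already present; 5 new (u, l, d, u, u)
  "dddl" → prefix "ddd" already present; 1 new (l)
  "ddds" → prefix "ddds" already present; 0 new (none)
  "luwlu" → prefix "luwl" already present; 1 new (u)
Total nodes = 6 + 2 + 6 + 5 + 1 + 0 + 1 = 21

21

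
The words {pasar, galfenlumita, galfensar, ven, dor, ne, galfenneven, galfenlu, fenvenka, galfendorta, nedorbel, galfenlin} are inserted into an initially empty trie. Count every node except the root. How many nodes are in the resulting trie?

For each word, the new-node count is its length minus the longest prefix already in the trie:
  "pasar" → 5 new (p, a, s, a, r)
  "galfenlumita" → 12 new (g, a, l, f, e, n, l, u, m, i, t, a)
  "galfensar" → prefix "galfen" already present; 3 new (s, a, r)
  "ven" → 3 new (v, e, n)
  "dor" → 3 new (d, o, r)
  "ne" → 2 new (n, e)
  "galfenneven" → prefix "galfen" already present; 5 new (n, e, v, e, n)
  "galfenlu" → prefix "galfenlu" already present; 0 new (none)
  "fenvenka" → 8 new (f, e, n, v, e, n, k, a)
  "galfendorta" → prefix "galfen" already present; 5 new (d, o, r, t, a)
  "nedorbel" → prefix "ne" already present; 6 new (d, o, r, b, e, l)
  "galfenlin" → prefix "galfenl" already present; 2 new (i, n)
Total nodes = 5 + 12 + 3 + 3 + 3 + 2 + 5 + 0 + 8 + 5 + 6 + 2 = 54

54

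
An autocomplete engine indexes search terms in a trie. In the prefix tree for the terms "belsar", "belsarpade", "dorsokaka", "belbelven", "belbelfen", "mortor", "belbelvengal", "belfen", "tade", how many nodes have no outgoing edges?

A leaf is a node with no children — equivalently, the end of a word that is not a proper prefix of any other stored word.
Those words: "belbelfen", "belbelvengal", "belfen", "belsarpade", "dorsokaka", "mortor", "tade"
Leaf count: 7

7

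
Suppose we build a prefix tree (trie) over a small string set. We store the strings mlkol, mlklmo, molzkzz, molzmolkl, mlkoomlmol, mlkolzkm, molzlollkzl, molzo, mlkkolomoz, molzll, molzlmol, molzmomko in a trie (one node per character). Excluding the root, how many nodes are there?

50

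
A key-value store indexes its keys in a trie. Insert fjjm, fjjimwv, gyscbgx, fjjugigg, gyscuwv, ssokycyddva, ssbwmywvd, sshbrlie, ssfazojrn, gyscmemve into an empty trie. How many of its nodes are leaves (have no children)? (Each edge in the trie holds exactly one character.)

10

A leaf is a node with no children — equivalently, the end of a word that is not a proper prefix of any other stored word.
Those words: "fjjimwv", "fjjm", "fjjugigg", "gyscbgx", "gyscmemve", "gyscuwv", "ssbwmywvd", "ssfazojrn", "sshbrlie", "ssokycyddva"
Leaf count: 10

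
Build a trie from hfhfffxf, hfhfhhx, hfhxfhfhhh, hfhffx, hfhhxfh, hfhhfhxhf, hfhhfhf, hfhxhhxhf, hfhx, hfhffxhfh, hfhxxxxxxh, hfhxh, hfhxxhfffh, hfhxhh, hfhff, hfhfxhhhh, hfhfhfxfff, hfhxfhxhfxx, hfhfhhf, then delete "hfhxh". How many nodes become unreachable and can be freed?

0

A node on "hfhxh"'s path can go only if nothing else ends at it or branches off below it.
Every node on "hfhxh" is still needed (e.g. by "hfhxhhxhf"), so nothing is freed.
Nodes removed: 0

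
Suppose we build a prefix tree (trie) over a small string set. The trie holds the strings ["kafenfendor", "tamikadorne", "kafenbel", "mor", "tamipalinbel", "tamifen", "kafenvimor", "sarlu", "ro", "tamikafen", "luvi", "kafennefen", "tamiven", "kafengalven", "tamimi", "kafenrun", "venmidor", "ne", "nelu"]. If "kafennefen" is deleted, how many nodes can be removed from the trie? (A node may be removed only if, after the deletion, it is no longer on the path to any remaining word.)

5

Walk "kafennefen" from the leaf back toward the root, removing each node that no remaining word uses.
The suffix "nefen" (5 nodes) is used only by "kafennefen"; the node for "kafen" still has the child "f", so pruning stops there.
Nodes removed: 5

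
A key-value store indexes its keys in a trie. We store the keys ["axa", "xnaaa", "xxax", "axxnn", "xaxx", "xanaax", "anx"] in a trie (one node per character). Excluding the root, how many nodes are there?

For each word, the new-node count is its length minus the longest prefix already in the trie:
  "axa" → 3 new (a, x, a)
  "xnaaa" → 5 new (x, n, a, a, a)
  "xxax" → prefix "x" already present; 3 new (x, a, x)
  "axxnn" → prefix "ax" already present; 3 new (x, n, n)
  "xaxx" → prefix "x" already present; 3 new (a, x, x)
  "xanaax" → prefix "xa" already present; 4 new (n, a, a, x)
  "anx" → prefix "a" already present; 2 new (n, x)
Total nodes = 3 + 5 + 3 + 3 + 3 + 4 + 2 = 23

23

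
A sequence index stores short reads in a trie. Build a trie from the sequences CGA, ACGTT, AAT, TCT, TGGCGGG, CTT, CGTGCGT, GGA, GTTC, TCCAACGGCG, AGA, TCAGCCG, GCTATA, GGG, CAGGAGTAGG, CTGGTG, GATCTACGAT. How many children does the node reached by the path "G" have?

Walk "G" from the root, arriving at one node.
Characters that immediately follow "G" among the stored strings: {A, C, G, T}.
That node has 4 child edges.

4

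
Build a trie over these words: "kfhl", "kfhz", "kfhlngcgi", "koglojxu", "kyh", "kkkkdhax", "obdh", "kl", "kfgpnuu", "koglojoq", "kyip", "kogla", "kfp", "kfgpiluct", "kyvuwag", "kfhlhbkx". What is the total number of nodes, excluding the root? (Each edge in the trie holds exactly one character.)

For each word, the new-node count is its length minus the longest prefix already in the trie:
  "kfhl" → 4 new (k, f, h, l)
  "kfhz" → prefix "kfh" already present; 1 new (z)
  "kfhlngcgi" → prefix "kfhl" already present; 5 new (n, g, c, g, i)
  "koglojxu" → prefix "k" already present; 7 new (o, g, l, o, j, x, u)
  "kyh" → prefix "k" already present; 2 new (y, h)
  "kkkkdhax" → prefix "k" already present; 7 new (k, k, k, d, h, a, x)
  "obdh" → 4 new (o, b, d, h)
  "kl" → prefix "k" already present; 1 new (l)
  "kfgpnuu" → prefix "kf" already present; 5 new (g, p, n, u, u)
  "koglojoq" → prefix "kogloj" already present; 2 new (o, q)
  "kyip" → prefix "ky" already present; 2 new (i, p)
  "kogla" → prefix "kogl" already present; 1 new (a)
  "kfp" → prefix "kf" already present; 1 new (p)
  "kfgpiluct" → prefix "kfgp" already present; 5 new (i, l, u, c, t)
  "kyvuwag" → prefix "ky" already present; 5 new (v, u, w, a, g)
  "kfhlhbkx" → prefix "kfhl" already present; 4 new (h, b, k, x)
Total nodes = 4 + 1 + 5 + 7 + 2 + 7 + 4 + 1 + 5 + 2 + 2 + 1 + 1 + 5 + 5 + 4 = 56

56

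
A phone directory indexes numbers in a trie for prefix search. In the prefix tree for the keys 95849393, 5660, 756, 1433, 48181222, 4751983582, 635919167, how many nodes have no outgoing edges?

7

Leaves are exactly the stored words that no other stored word extends.
Those words: "1433", "4751983582", "48181222", "5660", "635919167", "756", "95849393"
Leaf count: 7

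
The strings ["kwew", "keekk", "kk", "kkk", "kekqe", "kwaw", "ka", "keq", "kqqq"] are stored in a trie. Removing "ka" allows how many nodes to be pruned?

After clearing the end-marker at "ka", prune upward until reaching a node still needed by another word.
The suffix "a" (1 node) is used only by "ka"; the node for "k" still has the child "w", so pruning stops there.
Nodes removed: 1

1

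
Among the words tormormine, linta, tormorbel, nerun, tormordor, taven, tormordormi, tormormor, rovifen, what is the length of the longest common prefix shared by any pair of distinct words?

Equivalently: take the maximum, over all pairs, of their longest common prefix length.
"tormordor" and "tormordormi" agree on "tormordor" (9 characters) before diverging; nothing deeper is shared.
Longest shared-prefix length: 9

9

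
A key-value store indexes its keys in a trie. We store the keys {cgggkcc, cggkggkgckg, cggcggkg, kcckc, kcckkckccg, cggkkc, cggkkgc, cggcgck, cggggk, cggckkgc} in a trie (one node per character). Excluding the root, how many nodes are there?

Count nodes per top-level branch (shared prefixes stored once):
  'c'-branch (cggcgck, cggcggkg, cggckkgc, cggggk, cgggkcc, cggkggkgckg, cggkkc, cggkkgc): 32 nodes
  'k'-branch (kcckc, kcckkckccg): 11 nodes
Sum: 43

43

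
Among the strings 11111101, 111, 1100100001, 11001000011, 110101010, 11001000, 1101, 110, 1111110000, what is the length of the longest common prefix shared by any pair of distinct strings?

10

The deepest shared node is where two words last agree before diverging.
e.g. "1100100001" and "11001000011" share the prefix "1100100001" of length 10; no pair shares a longer one.
Longest shared-prefix length: 10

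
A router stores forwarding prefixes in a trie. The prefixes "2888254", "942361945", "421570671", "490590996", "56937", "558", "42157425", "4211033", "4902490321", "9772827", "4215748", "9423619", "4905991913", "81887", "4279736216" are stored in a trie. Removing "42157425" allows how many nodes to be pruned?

A node on "42157425"'s path can go only if nothing else ends at it or branches off below it.
The suffix "25" (2 nodes) is used only by "42157425"; the node for "421574" still has the child "8", so pruning stops there.
Nodes removed: 2

2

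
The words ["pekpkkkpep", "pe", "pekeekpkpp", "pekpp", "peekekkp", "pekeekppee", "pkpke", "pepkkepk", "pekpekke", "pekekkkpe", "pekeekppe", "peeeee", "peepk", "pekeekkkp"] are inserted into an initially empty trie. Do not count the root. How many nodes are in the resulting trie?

Trace insertions, counting only characters that open a new branch:
  "pekpkkkpep" → 10 new (p, e, k, p, k, k, k, p, e, p)
  "pe" → prefix "pe" already present; 0 new (none)
  "pekeekpkpp" → prefix "pek" already present; 7 new (e, e, k, p, k, p, p)
  "pekpp" → prefix "pekp" already present; 1 new (p)
  "peekekkp" → prefix "pe" already present; 6 new (e, k, e, k, k, p)
  "pekeekppee" → prefix "pekeekp" already present; 3 new (p, e, e)
  "pkpke" → prefix "p" already present; 4 new (k, p, k, e)
  "pepkkepk" → prefix "pe" already present; 6 new (p, k, k, e, p, k)
  "pekpekke" → prefix "pekp" already present; 4 new (e, k, k, e)
  "pekekkkpe" → prefix "peke" already present; 5 new (k, k, k, p, e)
  "pekeekppe" → prefix "pekeekppe" already present; 0 new (none)
  "peeeee" → prefix "pee" already present; 3 new (e, e, e)
  "peepk" → prefix "pee" already present; 2 new (p, k)
  "pekeekkkp" → prefix "pekeek" already present; 3 new (k, k, p)
Total nodes = 10 + 0 + 7 + 1 + 6 + 3 + 4 + 6 + 4 + 5 + 0 + 3 + 2 + 3 = 54

54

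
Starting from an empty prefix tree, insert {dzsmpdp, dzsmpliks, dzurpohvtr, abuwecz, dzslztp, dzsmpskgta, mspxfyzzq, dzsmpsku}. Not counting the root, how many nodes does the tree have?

For each word, the new-node count is its length minus the longest prefix already in the trie:
  "dzsmpdp" → 7 new (d, z, s, m, p, d, p)
  "dzsmpliks" → prefix "dzsmp" already present; 4 new (l, i, k, s)
  "dzurpohvtr" → prefix "dz" already present; 8 new (u, r, p, o, h, v, t, r)
  "abuwecz" → 7 new (a, b, u, w, e, c, z)
  "dzslztp" → prefix "dzs" already present; 4 new (l, z, t, p)
  "dzsmpskgta" → prefix "dzsmp" already present; 5 new (s, k, g, t, a)
  "mspxfyzzq" → 9 new (m, s, p, x, f, y, z, z, q)
  "dzsmpsku" → prefix "dzsmpsk" already present; 1 new (u)
Total nodes = 7 + 4 + 8 + 7 + 4 + 5 + 9 + 1 = 45

45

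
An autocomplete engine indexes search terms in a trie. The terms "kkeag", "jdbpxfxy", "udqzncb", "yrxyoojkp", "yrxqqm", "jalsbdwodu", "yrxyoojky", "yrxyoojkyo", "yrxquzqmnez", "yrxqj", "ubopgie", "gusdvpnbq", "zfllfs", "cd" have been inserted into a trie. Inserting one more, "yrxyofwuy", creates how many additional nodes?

4

The longest prefix of "yrxyofwuy" already in the trie is "yrxyo" (length 5).
New nodes needed: |"yrxyofwuy"| − 5 = 9 − 5 = 4.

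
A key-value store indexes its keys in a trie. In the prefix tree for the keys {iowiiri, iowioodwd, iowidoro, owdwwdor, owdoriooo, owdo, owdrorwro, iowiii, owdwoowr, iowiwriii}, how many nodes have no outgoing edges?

A leaf is a node with no children — equivalently, the end of a word that is not a proper prefix of any other stored word.
Those words: "iowidoro", "iowiii", "iowiiri", "iowioodwd", "iowiwriii", "owdoriooo", "owdrorwro", "owdwoowr", "owdwwdor"
Leaf count: 9

9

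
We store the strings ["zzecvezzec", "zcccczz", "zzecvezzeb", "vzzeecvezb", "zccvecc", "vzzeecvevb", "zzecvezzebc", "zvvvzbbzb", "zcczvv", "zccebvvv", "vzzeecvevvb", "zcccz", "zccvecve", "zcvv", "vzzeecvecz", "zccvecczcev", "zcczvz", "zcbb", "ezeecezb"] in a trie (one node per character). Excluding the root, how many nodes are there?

Insert word by word; a character creates a node only if that edge doesn't already exist:
  "zzecvezzec" → 10 new (z, z, e, c, v, e, z, z, e, c)
  "zcccczz" → prefix "z" already present; 6 new (c, c, c, c, z, z)
  "zzecvezzeb" → prefix "zzecvezze" already present; 1 new (b)
  "vzzeecvezb" → 10 new (v, z, z, e, e, c, v, e, z, b)
  "zccvecc" → prefix "zcc" already present; 4 new (v, e, c, c)
  "vzzeecvevb" → prefix "vzzeecve" already present; 2 new (v, b)
  "zzecvezzebc" → prefix "zzecvezzeb" already present; 1 new (c)
  "zvvvzbbzb" → prefix "z" already present; 8 new (v, v, v, z, b, b, z, b)
  "zcczvv" → prefix "zcc" already present; 3 new (z, v, v)
  "zccebvvv" → prefix "zcc" already present; 5 new (e, b, v, v, v)
  "vzzeecvevvb" → prefix "vzzeecvev" already present; 2 new (v, b)
  "zcccz" → prefix "zccc" already present; 1 new (z)
  "zccvecve" → prefix "zccvec" already present; 2 new (v, e)
  "zcvv" → prefix "zc" already present; 2 new (v, v)
  "vzzeecvecz" → prefix "vzzeecve" already present; 2 new (c, z)
  "zccvecczcev" → prefix "zccvecc" already present; 4 new (z, c, e, v)
  "zcczvz" → prefix "zcczv" already present; 1 new (z)
  "zcbb" → prefix "zc" already present; 2 new (b, b)
  "ezeecezb" → 8 new (e, z, e, e, c, e, z, b)
Total nodes = 10 + 6 + 1 + 10 + 4 + 2 + 1 + 8 + 3 + 5 + 2 + 1 + 2 + 2 + 2 + 4 + 1 + 2 + 8 = 74

74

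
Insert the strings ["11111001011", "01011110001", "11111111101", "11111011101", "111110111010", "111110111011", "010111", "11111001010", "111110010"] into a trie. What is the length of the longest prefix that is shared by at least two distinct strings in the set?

Look for the deepest trie node that still has at least two words in its subtree.
"11111011101" and "111110111010" agree on "11111011101" (11 characters) before diverging; nothing deeper is shared.
Longest shared-prefix length: 11

11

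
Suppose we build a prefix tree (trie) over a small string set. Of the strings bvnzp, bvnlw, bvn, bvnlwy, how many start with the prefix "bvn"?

4

Walk to "bvn"; the words in its subtree are exactly those with that prefix.
Matches: "bvn", "bvnlw", "bvnlwy", "bvnzp"
Count: 4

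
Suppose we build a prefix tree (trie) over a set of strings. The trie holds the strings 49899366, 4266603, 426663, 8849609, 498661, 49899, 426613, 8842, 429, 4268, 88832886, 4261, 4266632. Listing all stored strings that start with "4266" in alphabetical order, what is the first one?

426613

DFS of the "4266" subtree visits, in order: "426613", "4266603", "426663", "4266632"
Position 1: 426613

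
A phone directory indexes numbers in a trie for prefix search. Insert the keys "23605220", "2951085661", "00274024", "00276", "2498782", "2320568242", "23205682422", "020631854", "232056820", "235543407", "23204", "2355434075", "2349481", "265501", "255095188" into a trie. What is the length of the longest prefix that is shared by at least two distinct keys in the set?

10

Look for the deepest trie node that still has at least two words in its subtree.
e.g. "2320568242" and "23205682422" share the prefix "2320568242" of length 10; no pair shares a longer one.
Longest shared-prefix length: 10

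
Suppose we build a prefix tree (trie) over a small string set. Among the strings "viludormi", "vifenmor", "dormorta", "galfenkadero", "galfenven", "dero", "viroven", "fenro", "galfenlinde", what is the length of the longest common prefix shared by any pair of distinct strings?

6

Look for the deepest trie node that still has at least two words in its subtree.
e.g. "galfenkadero" and "galfenlinde" share the prefix "galfen" of length 6; no pair shares a longer one.
Longest shared-prefix length: 6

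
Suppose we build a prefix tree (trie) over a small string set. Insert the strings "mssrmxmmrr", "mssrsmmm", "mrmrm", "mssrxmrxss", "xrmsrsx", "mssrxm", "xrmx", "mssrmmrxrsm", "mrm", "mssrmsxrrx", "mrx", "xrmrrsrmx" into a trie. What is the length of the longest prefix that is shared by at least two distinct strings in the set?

Equivalently: take the maximum, over all pairs, of their longest common prefix length.
"mssrxm" and "mssrxmrxss" agree on "mssrxm" (6 characters) before diverging; nothing deeper is shared.
Longest shared-prefix length: 6

6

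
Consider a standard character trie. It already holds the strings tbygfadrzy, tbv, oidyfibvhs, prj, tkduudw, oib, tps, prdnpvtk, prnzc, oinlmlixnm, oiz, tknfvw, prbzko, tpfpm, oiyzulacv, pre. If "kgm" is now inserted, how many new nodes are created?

No existing word starts with "k", so every character of "kgm" needs a new node.
3 − 0 = 3 new nodes.

3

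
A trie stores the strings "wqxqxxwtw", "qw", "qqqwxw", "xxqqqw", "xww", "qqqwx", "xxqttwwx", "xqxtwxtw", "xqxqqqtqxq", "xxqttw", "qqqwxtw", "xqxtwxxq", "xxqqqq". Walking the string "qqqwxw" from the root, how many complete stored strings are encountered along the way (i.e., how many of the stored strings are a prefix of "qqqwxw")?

Traverse "qqqwxw" character by character; count nodes along the way that are marked as word ends.
Prefixes of the query that are stored words: "qqqwx", "qqqwxw"
Count: 2

2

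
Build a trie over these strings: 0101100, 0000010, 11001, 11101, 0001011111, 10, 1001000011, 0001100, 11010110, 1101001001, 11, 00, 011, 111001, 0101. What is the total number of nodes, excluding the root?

53

Insert word by word; a character creates a node only if that edge doesn't already exist:
  "0101100" → 7 new (0, 1, 0, 1, 1, 0, 0)
  "0000010" → prefix "0" already present; 6 new (0, 0, 0, 0, 1, 0)
  "11001" → 5 new (1, 1, 0, 0, 1)
  "11101" → prefix "11" already present; 3 new (1, 0, 1)
  "0001011111" → prefix "000" already present; 7 new (1, 0, 1, 1, 1, 1, 1)
  "10" → prefix "1" already present; 1 new (0)
  "1001000011" → prefix "10" already present; 8 new (0, 1, 0, 0, 0, 0, 1, 1)
  "0001100" → prefix "0001" already present; 3 new (1, 0, 0)
  "11010110" → prefix "110" already present; 5 new (1, 0, 1, 1, 0)
  "1101001001" → prefix "11010" already present; 5 new (0, 1, 0, 0, 1)
  "11" → prefix "11" already present; 0 new (none)
  "00" → prefix "00" already present; 0 new (none)
  "011" → prefix "01" already present; 1 new (1)
  "111001" → prefix "1110" already present; 2 new (0, 1)
  "0101" → prefix "0101" already present; 0 new (none)
Total nodes = 7 + 6 + 5 + 3 + 7 + 1 + 8 + 3 + 5 + 5 + 0 + 0 + 1 + 2 + 0 = 53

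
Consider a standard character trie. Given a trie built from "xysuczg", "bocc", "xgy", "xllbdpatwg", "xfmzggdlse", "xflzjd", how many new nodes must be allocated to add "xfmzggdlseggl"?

3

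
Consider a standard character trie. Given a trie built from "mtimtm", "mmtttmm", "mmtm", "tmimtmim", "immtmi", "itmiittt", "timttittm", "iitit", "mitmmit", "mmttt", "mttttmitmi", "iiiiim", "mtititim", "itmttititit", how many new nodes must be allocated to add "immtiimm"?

4

The longest prefix of "immtiimm" already in the trie is "immt" (length 4).
So 8 − 4 = 4 new nodes.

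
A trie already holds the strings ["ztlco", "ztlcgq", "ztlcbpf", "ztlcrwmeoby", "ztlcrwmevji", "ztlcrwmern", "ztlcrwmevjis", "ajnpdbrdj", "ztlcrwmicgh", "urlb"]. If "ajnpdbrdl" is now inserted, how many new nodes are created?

1

"ajnpdbrd" is already a path in the trie; the remaining "l" must be added.
New nodes needed: |"ajnpdbrdl"| − 8 = 9 − 8 = 1.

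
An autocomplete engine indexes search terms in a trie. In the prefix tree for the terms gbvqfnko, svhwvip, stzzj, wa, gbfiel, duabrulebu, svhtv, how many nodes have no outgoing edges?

7

A leaf is a node with no children — equivalently, the end of a word that is not a proper prefix of any other stored word.
Those words: "duabrulebu", "gbfiel", "gbvqfnko", "stzzj", "svhtv", "svhwvip", "wa"
Leaf count: 7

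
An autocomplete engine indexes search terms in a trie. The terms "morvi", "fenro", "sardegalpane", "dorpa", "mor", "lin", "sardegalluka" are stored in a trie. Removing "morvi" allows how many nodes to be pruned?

2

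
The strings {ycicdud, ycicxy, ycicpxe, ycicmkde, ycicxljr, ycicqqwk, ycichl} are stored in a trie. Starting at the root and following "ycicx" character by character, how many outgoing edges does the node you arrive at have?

The children of the "ycicx" node are the distinct next characters among strings starting with "ycicx".
Characters that immediately follow "ycicx" among the stored strings: {l, y}.
That node has 2 child edges.

2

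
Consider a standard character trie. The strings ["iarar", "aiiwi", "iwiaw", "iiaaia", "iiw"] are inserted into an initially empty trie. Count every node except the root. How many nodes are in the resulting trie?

Trie structure (* marks end of a word):
(root)
├─ a
│  └─ i
│     └─ i
│        └─ w
│           └─ i *
└─ i
   ├─ a
   │  └─ r
   │     └─ a
   │        └─ r *
   ├─ i
   │  ├─ a
   │  │  └─ a
   │  │     └─ i
   │  │        └─ a *
   │  └─ w *
   └─ w
      └─ i
         └─ a
            └─ w *
Counting every labelled node above: 20.

20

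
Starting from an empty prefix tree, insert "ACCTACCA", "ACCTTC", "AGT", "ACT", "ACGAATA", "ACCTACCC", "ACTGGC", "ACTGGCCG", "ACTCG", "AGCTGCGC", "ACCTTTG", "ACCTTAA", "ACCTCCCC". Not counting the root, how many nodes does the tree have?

40

Trie structure (* marks end of a word):
(root)
└─ A
   ├─ C
   │  ├─ C
   │  │  └─ T
   │  │     ├─ A
   │  │     │  └─ C
   │  │     │     └─ C
   │  │     │        ├─ A *
   │  │     │        └─ C *
   │  │     ├─ C
   │  │     │  └─ C
   │  │     │     └─ C
   │  │     │        └─ C *
   │  │     └─ T
   │  │        ├─ A
   │  │        │  └─ A *
   │  │        ├─ C *
   │  │        └─ T
   │  │           └─ G *
   │  ├─ G
   │  │  └─ A
   │  │     └─ A
   │  │        └─ T
   │  │           └─ A *
   │  └─ T *
   │     ├─ C
   │     │  └─ G *
   │     └─ G
   │        └─ G
   │           └─ C *
   │              └─ C
   │                 └─ G *
   └─ G
      ├─ C
      │  └─ T
      │     └─ G
      │        └─ C
      │           └─ G
      │              └─ C *
      └─ T *
Counting every labelled node above: 40.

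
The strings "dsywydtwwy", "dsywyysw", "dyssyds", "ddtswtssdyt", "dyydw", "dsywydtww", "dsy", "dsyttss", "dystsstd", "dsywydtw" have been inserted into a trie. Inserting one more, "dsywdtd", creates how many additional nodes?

3

Walking "dsywdtd" from the root, the first 4 characters ("dsyw") follow existing edges; "d" is the first miss.
So 7 − 4 = 3 new nodes.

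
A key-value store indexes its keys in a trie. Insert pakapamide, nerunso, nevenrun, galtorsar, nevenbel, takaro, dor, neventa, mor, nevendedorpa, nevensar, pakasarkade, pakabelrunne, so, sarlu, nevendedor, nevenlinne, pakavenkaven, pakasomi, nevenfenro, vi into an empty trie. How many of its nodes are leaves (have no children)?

Leaves are exactly the stored words that no other stored word extends.
Those words: "dor", "galtorsar", "mor", "nerunso", "nevenbel", "nevendedorpa", "nevenfenro", "nevenlinne", "nevenrun", "nevensar", "neventa", "pakabelrunne", "pakapamide", "pakasarkade", "pakasomi", "pakavenkaven", "sarlu", "so", "takaro", "vi"
Leaf count: 20

20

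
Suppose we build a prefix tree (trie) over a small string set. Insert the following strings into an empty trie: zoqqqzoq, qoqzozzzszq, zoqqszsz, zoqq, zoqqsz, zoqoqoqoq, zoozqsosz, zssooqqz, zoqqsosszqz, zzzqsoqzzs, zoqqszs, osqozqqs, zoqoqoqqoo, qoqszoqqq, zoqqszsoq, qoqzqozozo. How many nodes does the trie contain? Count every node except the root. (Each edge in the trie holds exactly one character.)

83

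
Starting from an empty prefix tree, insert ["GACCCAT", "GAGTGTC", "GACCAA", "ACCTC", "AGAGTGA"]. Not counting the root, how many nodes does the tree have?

Trie structure (* marks end of a word):
(root)
├─ A
│  ├─ C
│  │  └─ C
│  │     └─ T
│  │        └─ C *
│  └─ G
│     └─ A
│        └─ G
│           └─ T
│              └─ G
│                 └─ A *
└─ G
   └─ A
      ├─ C
      │  └─ C
      │     ├─ A
      │     │  └─ A *
      │     └─ C
      │        └─ A
      │           └─ T *
      └─ G
         └─ T
            └─ G
               └─ T
                  └─ C *
Counting every labelled node above: 25.

25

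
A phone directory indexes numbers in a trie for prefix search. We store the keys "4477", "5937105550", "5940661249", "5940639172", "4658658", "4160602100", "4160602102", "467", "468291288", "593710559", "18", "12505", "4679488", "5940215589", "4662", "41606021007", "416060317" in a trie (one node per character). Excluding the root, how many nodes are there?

Count nodes per top-level branch (shared prefixes stored once):
  '1'-branch (12505, 18): 6 nodes
  '4'-branch (4160602100, 41606021007, 4160602102, 416060317, 4477, 4658658, 4662, 467, 4679488, 468291288): 38 nodes
  '5'-branch (5937105550, 593710559, 5940215589, 5940639172, 5940661249): 30 nodes
Sum: 74

74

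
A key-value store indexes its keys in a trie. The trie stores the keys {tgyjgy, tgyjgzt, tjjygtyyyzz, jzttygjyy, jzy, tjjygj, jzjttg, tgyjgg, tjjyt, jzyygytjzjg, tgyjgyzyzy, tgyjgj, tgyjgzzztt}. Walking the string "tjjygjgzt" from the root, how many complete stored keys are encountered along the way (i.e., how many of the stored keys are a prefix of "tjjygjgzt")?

1

Check each prefix of "tjjygjgzt" against the stored set — each match is an end-marker on the path.
Prefixes of the query that are stored words: "tjjygj"
Count: 1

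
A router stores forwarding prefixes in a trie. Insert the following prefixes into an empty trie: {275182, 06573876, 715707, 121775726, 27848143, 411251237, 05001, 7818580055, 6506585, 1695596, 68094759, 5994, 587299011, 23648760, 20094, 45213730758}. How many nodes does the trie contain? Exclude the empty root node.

110

Count nodes per top-level branch (shared prefixes stored once):
  '0'-branch (05001, 06573876): 12 nodes
  '1'-branch (121775726, 1695596): 15 nodes
  '2'-branch (20094, 23648760, 275182, 27848143): 23 nodes
  '4'-branch (411251237, 45213730758): 19 nodes
  '5'-branch (587299011, 5994): 12 nodes
  '6'-branch (6506585, 68094759): 14 nodes
  '7'-branch (715707, 7818580055): 15 nodes
Sum: 110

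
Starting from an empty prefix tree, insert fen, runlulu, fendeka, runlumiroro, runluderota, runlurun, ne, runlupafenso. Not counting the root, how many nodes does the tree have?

Count nodes per top-level branch (shared prefixes stored once):
  'f'-branch (fen, fendeka): 7 nodes
  'n'-branch (ne): 2 nodes
  'r'-branch (runluderota, runlulu, runlumiroro, runlupafenso, runlurun): 29 nodes
Sum: 38

38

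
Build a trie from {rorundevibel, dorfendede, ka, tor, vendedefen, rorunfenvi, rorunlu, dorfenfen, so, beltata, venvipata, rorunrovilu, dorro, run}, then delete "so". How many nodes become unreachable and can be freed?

Walk "so" from the leaf back toward the root, removing each node that no remaining word uses.
No other word shares any prefix with "so", so all 2 of its nodes go.
Nodes removed: 2

2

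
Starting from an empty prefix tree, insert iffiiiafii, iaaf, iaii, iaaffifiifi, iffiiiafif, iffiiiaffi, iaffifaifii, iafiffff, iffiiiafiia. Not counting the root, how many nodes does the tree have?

Trie structure (* marks end of a word):
(root)
└─ i
   ├─ a
   │  ├─ a
   │  │  └─ f *
   │  │     └─ f
   │  │        └─ i
   │  │           └─ f
   │  │              └─ i
   │  │                 └─ i
   │  │                    └─ f
   │  │                       └─ i *
   │  ├─ f
   │  │  ├─ f
   │  │  │  └─ i
   │  │  │     └─ f
   │  │  │        └─ a
   │  │  │           └─ i
   │  │  │              └─ f
   │  │  │                 └─ i
   │  │  │                    └─ i *
   │  │  └─ i
   │  │     └─ f
   │  │        └─ f
   │  │           └─ f
   │  │              └─ f *
   │  └─ i
   │     └─ i *
   └─ f
      └─ f
         └─ i
            └─ i
               └─ i
                  └─ a
                     └─ f
                        ├─ f
                        │  └─ i *
                        └─ i
                           ├─ f *
                           └─ i *
                              └─ a *
Counting every labelled node above: 40.

40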